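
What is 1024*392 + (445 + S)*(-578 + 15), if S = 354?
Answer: -48429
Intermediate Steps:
1024*392 + (445 + S)*(-578 + 15) = 1024*392 + (445 + 354)*(-578 + 15) = 401408 + 799*(-563) = 401408 - 449837 = -48429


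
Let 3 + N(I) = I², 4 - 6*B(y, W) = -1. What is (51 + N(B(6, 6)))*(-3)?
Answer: -1753/12 ≈ -146.08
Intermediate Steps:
B(y, W) = ⅚ (B(y, W) = ⅔ - ⅙*(-1) = ⅔ + ⅙ = ⅚)
N(I) = -3 + I²
(51 + N(B(6, 6)))*(-3) = (51 + (-3 + (⅚)²))*(-3) = (51 + (-3 + 25/36))*(-3) = (51 - 83/36)*(-3) = (1753/36)*(-3) = -1753/12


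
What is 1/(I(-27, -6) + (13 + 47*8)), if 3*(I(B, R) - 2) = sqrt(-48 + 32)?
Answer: 3519/1375945 - 12*I/1375945 ≈ 0.0025575 - 8.7213e-6*I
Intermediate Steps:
I(B, R) = 2 + 4*I/3 (I(B, R) = 2 + sqrt(-48 + 32)/3 = 2 + sqrt(-16)/3 = 2 + (4*I)/3 = 2 + 4*I/3)
1/(I(-27, -6) + (13 + 47*8)) = 1/((2 + 4*I/3) + (13 + 47*8)) = 1/((2 + 4*I/3) + (13 + 376)) = 1/((2 + 4*I/3) + 389) = 1/(391 + 4*I/3) = 9*(391 - 4*I/3)/1375945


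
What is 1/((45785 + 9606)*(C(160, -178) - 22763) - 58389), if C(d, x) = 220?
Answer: -1/1248737702 ≈ -8.0081e-10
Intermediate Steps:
1/((45785 + 9606)*(C(160, -178) - 22763) - 58389) = 1/((45785 + 9606)*(220 - 22763) - 58389) = 1/(55391*(-22543) - 58389) = 1/(-1248679313 - 58389) = 1/(-1248737702) = -1/1248737702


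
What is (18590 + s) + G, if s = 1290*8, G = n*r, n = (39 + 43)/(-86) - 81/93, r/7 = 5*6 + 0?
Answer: 38026310/1333 ≈ 28527.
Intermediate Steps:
r = 210 (r = 7*(5*6 + 0) = 7*(30 + 0) = 7*30 = 210)
n = -2432/1333 (n = 82*(-1/86) - 81*1/93 = -41/43 - 27/31 = -2432/1333 ≈ -1.8245)
G = -510720/1333 (G = -2432/1333*210 = -510720/1333 ≈ -383.14)
s = 10320
(18590 + s) + G = (18590 + 10320) - 510720/1333 = 28910 - 510720/1333 = 38026310/1333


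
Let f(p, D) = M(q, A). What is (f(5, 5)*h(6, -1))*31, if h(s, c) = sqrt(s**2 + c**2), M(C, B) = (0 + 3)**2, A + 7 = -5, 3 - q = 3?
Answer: 279*sqrt(37) ≈ 1697.1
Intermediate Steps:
q = 0 (q = 3 - 1*3 = 3 - 3 = 0)
A = -12 (A = -7 - 5 = -12)
M(C, B) = 9 (M(C, B) = 3**2 = 9)
h(s, c) = sqrt(c**2 + s**2)
f(p, D) = 9
(f(5, 5)*h(6, -1))*31 = (9*sqrt((-1)**2 + 6**2))*31 = (9*sqrt(1 + 36))*31 = (9*sqrt(37))*31 = 279*sqrt(37)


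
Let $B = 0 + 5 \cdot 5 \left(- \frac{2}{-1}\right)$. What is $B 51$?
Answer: $2550$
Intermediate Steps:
$B = 50$ ($B = 0 + 25 \left(\left(-2\right) \left(-1\right)\right) = 0 + 25 \cdot 2 = 0 + 50 = 50$)
$B 51 = 50 \cdot 51 = 2550$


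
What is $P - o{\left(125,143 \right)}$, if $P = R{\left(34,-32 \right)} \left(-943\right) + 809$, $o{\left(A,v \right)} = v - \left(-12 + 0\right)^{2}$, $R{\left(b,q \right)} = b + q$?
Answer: $-1076$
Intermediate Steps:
$o{\left(A,v \right)} = -144 + v$ ($o{\left(A,v \right)} = v - \left(-12\right)^{2} = v - 144 = -144 + v$)
$P = -1077$ ($P = \left(34 - 32\right) \left(-943\right) + 809 = 2 \left(-943\right) + 809 = -1886 + 809 = -1077$)
$P - o{\left(125,143 \right)} = -1077 - \left(-144 + 143\right) = -1077 - -1 = -1077 + 1 = -1076$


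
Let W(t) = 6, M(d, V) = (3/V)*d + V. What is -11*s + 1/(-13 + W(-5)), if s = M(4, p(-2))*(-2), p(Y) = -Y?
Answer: 1231/7 ≈ 175.86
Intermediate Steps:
M(d, V) = V + 3*d/V (M(d, V) = 3*d/V + V = V + 3*d/V)
s = -16 (s = (-1*(-2) + 3*4/(-1*(-2)))*(-2) = (2 + 3*4/2)*(-2) = (2 + 3*4*(1/2))*(-2) = (2 + 6)*(-2) = 8*(-2) = -16)
-11*s + 1/(-13 + W(-5)) = -11*(-16) + 1/(-13 + 6) = 176 + 1/(-7) = 176 - 1/7 = 1231/7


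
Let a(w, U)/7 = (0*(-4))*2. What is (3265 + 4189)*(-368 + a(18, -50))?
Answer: -2743072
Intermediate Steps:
a(w, U) = 0 (a(w, U) = 7*((0*(-4))*2) = 7*(0*2) = 7*0 = 0)
(3265 + 4189)*(-368 + a(18, -50)) = (3265 + 4189)*(-368 + 0) = 7454*(-368) = -2743072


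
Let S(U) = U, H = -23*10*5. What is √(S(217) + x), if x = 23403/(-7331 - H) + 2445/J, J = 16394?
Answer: √44710558162523386/14475902 ≈ 14.607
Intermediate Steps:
H = -1150 (H = -230*5 = -1150)
x = -52650891/14475902 (x = 23403/(-7331 - 1*(-1150)) + 2445/16394 = 23403/(-7331 + 1150) + 2445*(1/16394) = 23403/(-6181) + 2445/16394 = 23403*(-1/6181) + 2445/16394 = -23403/6181 + 2445/16394 = -52650891/14475902 ≈ -3.6371)
√(S(217) + x) = √(217 - 52650891/14475902) = √(3088619843/14475902) = √44710558162523386/14475902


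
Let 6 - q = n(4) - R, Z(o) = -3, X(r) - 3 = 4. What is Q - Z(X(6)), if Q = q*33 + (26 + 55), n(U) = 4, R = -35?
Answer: -1005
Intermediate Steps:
X(r) = 7 (X(r) = 3 + 4 = 7)
q = -33 (q = 6 - (4 - 1*(-35)) = 6 - (4 + 35) = 6 - 1*39 = 6 - 39 = -33)
Q = -1008 (Q = -33*33 + (26 + 55) = -1089 + 81 = -1008)
Q - Z(X(6)) = -1008 - 1*(-3) = -1008 + 3 = -1005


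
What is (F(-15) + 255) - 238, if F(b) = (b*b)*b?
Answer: -3358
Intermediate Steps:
F(b) = b³ (F(b) = b²*b = b³)
(F(-15) + 255) - 238 = ((-15)³ + 255) - 238 = (-3375 + 255) - 238 = -3120 - 238 = -3358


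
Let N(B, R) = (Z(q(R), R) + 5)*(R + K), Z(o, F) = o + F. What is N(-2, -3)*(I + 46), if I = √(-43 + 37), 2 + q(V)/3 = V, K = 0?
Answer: 1794 + 39*I*√6 ≈ 1794.0 + 95.53*I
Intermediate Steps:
q(V) = -6 + 3*V
I = I*√6 (I = √(-6) = I*√6 ≈ 2.4495*I)
Z(o, F) = F + o
N(B, R) = R*(-1 + 4*R) (N(B, R) = ((R + (-6 + 3*R)) + 5)*(R + 0) = ((-6 + 4*R) + 5)*R = (-1 + 4*R)*R = R*(-1 + 4*R))
N(-2, -3)*(I + 46) = (-3*(-1 + 4*(-3)))*(I*√6 + 46) = (-3*(-1 - 12))*(46 + I*√6) = (-3*(-13))*(46 + I*√6) = 39*(46 + I*√6) = 1794 + 39*I*√6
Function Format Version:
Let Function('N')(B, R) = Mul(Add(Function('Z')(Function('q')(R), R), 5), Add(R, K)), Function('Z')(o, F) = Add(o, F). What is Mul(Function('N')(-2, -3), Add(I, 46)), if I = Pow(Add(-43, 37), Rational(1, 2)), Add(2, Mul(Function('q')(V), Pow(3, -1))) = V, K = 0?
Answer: Add(1794, Mul(39, I, Pow(6, Rational(1, 2)))) ≈ Add(1794.0, Mul(95.530, I))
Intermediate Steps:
Function('q')(V) = Add(-6, Mul(3, V))
I = Mul(I, Pow(6, Rational(1, 2))) (I = Pow(-6, Rational(1, 2)) = Mul(I, Pow(6, Rational(1, 2))) ≈ Mul(2.4495, I))
Function('Z')(o, F) = Add(F, o)
Function('N')(B, R) = Mul(R, Add(-1, Mul(4, R))) (Function('N')(B, R) = Mul(Add(Add(R, Add(-6, Mul(3, R))), 5), Add(R, 0)) = Mul(Add(Add(-6, Mul(4, R)), 5), R) = Mul(Add(-1, Mul(4, R)), R) = Mul(R, Add(-1, Mul(4, R))))
Mul(Function('N')(-2, -3), Add(I, 46)) = Mul(Mul(-3, Add(-1, Mul(4, -3))), Add(Mul(I, Pow(6, Rational(1, 2))), 46)) = Mul(Mul(-3, Add(-1, -12)), Add(46, Mul(I, Pow(6, Rational(1, 2))))) = Mul(Mul(-3, -13), Add(46, Mul(I, Pow(6, Rational(1, 2))))) = Mul(39, Add(46, Mul(I, Pow(6, Rational(1, 2))))) = Add(1794, Mul(39, I, Pow(6, Rational(1, 2))))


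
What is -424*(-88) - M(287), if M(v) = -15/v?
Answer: 10708559/287 ≈ 37312.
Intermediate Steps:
-424*(-88) - M(287) = -424*(-88) - (-15)/287 = 37312 - (-15)/287 = 37312 - 1*(-15/287) = 37312 + 15/287 = 10708559/287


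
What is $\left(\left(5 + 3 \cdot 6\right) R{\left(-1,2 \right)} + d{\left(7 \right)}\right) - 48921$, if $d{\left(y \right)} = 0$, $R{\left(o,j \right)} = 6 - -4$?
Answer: $-48691$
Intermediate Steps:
$R{\left(o,j \right)} = 10$ ($R{\left(o,j \right)} = 6 + 4 = 10$)
$\left(\left(5 + 3 \cdot 6\right) R{\left(-1,2 \right)} + d{\left(7 \right)}\right) - 48921 = \left(\left(5 + 3 \cdot 6\right) 10 + 0\right) - 48921 = \left(\left(5 + 18\right) 10 + 0\right) - 48921 = \left(23 \cdot 10 + 0\right) - 48921 = \left(230 + 0\right) - 48921 = 230 - 48921 = -48691$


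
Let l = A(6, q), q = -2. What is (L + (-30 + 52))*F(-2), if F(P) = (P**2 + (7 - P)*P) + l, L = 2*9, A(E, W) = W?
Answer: -640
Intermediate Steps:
L = 18
l = -2
F(P) = -2 + P**2 + P*(7 - P) (F(P) = (P**2 + (7 - P)*P) - 2 = (P**2 + P*(7 - P)) - 2 = -2 + P**2 + P*(7 - P))
(L + (-30 + 52))*F(-2) = (18 + (-30 + 52))*(-2 + 7*(-2)) = (18 + 22)*(-2 - 14) = 40*(-16) = -640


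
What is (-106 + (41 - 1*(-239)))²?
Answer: 30276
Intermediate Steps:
(-106 + (41 - 1*(-239)))² = (-106 + (41 + 239))² = (-106 + 280)² = 174² = 30276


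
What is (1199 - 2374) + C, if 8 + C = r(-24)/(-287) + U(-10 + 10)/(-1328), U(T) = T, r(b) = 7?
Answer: -48504/41 ≈ -1183.0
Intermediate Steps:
C = -329/41 (C = -8 + (7/(-287) + (-10 + 10)/(-1328)) = -8 + (7*(-1/287) + 0*(-1/1328)) = -8 + (-1/41 + 0) = -8 - 1/41 = -329/41 ≈ -8.0244)
(1199 - 2374) + C = (1199 - 2374) - 329/41 = -1175 - 329/41 = -48504/41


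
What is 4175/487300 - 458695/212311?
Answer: -809584273/376215092 ≈ -2.1519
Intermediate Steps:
4175/487300 - 458695/212311 = 4175*(1/487300) - 458695*1/212311 = 167/19492 - 458695/212311 = -809584273/376215092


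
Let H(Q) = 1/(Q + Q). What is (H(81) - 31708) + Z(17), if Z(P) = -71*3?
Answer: -5171201/162 ≈ -31921.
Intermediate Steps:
Z(P) = -213
H(Q) = 1/(2*Q)
(H(81) - 31708) + Z(17) = ((½)/81 - 31708) - 213 = ((½)*(1/81) - 31708) - 213 = (1/162 - 31708) - 213 = -5136695/162 - 213 = -5171201/162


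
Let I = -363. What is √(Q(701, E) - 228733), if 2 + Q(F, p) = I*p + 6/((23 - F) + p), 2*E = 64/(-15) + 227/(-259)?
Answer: I*√42731269848521604475758710/13696026190 ≈ 477.29*I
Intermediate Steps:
E = -19981/7770 (E = (64/(-15) + 227/(-259))/2 = (64*(-1/15) + 227*(-1/259))/2 = (-64/15 - 227/259)/2 = (½)*(-19981/3885) = -19981/7770 ≈ -2.5716)
Q(F, p) = -2 - 363*p + 6/(23 + p - F) (Q(F, p) = -2 + (-363*p + 6/((23 - F) + p)) = -2 + (-363*p + 6/(23 + p - F)) = -2 - 363*p + 6/(23 + p - F))
√(Q(701, E) - 228733) = √((-40 - 8351*(-19981/7770) - 363*(-19981/7770)² + 2*701 + 363*701*(-19981/7770))/(23 - 19981/7770 - 1*701) - 228733) = √((-40 + 23837333/1110 - 363*399240361/60372900 + 1402 - 1694808401/2590)/(23 - 19981/7770 - 701) - 228733) = √((-40 + 23837333/1110 - 48308083681/20124300 + 1402 - 1694808401/2590)/(-5288041/7770) - 228733) = √(-7770/5288041*(-12757389215561/20124300) - 228733) = √(12757389215561/13696026190 - 228733) = √(-3119975769301709/13696026190) = I*√42731269848521604475758710/13696026190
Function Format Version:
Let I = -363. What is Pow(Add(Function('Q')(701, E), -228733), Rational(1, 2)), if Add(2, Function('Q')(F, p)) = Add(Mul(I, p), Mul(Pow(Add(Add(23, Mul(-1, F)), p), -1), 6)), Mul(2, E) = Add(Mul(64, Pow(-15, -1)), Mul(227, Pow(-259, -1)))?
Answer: Mul(Rational(1, 13696026190), I, Pow(42731269848521604475758710, Rational(1, 2))) ≈ Mul(477.29, I)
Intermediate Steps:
E = Rational(-19981, 7770) (E = Mul(Rational(1, 2), Add(Mul(64, Pow(-15, -1)), Mul(227, Pow(-259, -1)))) = Mul(Rational(1, 2), Add(Mul(64, Rational(-1, 15)), Mul(227, Rational(-1, 259)))) = Mul(Rational(1, 2), Add(Rational(-64, 15), Rational(-227, 259))) = Mul(Rational(1, 2), Rational(-19981, 3885)) = Rational(-19981, 7770) ≈ -2.5716)
Function('Q')(F, p) = Add(-2, Mul(-363, p), Mul(6, Pow(Add(23, p, Mul(-1, F)), -1))) (Function('Q')(F, p) = Add(-2, Add(Mul(-363, p), Mul(Pow(Add(Add(23, Mul(-1, F)), p), -1), 6))) = Add(-2, Add(Mul(-363, p), Mul(Pow(Add(23, p, Mul(-1, F)), -1), 6))) = Add(-2, Add(Mul(-363, p), Mul(6, Pow(Add(23, p, Mul(-1, F)), -1)))) = Add(-2, Mul(-363, p), Mul(6, Pow(Add(23, p, Mul(-1, F)), -1))))
Pow(Add(Function('Q')(701, E), -228733), Rational(1, 2)) = Pow(Add(Mul(Pow(Add(23, Rational(-19981, 7770), Mul(-1, 701)), -1), Add(-40, Mul(-8351, Rational(-19981, 7770)), Mul(-363, Pow(Rational(-19981, 7770), 2)), Mul(2, 701), Mul(363, 701, Rational(-19981, 7770)))), -228733), Rational(1, 2)) = Pow(Add(Mul(Pow(Add(23, Rational(-19981, 7770), -701), -1), Add(-40, Rational(23837333, 1110), Mul(-363, Rational(399240361, 60372900)), 1402, Rational(-1694808401, 2590))), -228733), Rational(1, 2)) = Pow(Add(Mul(Pow(Rational(-5288041, 7770), -1), Add(-40, Rational(23837333, 1110), Rational(-48308083681, 20124300), 1402, Rational(-1694808401, 2590))), -228733), Rational(1, 2)) = Pow(Add(Mul(Rational(-7770, 5288041), Rational(-12757389215561, 20124300)), -228733), Rational(1, 2)) = Pow(Add(Rational(12757389215561, 13696026190), -228733), Rational(1, 2)) = Pow(Rational(-3119975769301709, 13696026190), Rational(1, 2)) = Mul(Rational(1, 13696026190), I, Pow(42731269848521604475758710, Rational(1, 2)))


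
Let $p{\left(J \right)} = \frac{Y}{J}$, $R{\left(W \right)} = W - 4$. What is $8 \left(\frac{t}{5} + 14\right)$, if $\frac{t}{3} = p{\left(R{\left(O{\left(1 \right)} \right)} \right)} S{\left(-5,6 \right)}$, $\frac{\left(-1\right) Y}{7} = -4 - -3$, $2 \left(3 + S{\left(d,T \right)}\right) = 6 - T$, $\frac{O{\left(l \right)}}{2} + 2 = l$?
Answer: $\frac{644}{5} \approx 128.8$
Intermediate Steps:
$O{\left(l \right)} = -4 + 2 l$
$S{\left(d,T \right)} = - \frac{T}{2}$ ($S{\left(d,T \right)} = -3 + \frac{6 - T}{2} = -3 - \left(-3 + \frac{T}{2}\right) = - \frac{T}{2}$)
$Y = 7$ ($Y = - 7 \left(-4 - -3\right) = - 7 \left(-4 + 3\right) = \left(-7\right) \left(-1\right) = 7$)
$R{\left(W \right)} = -4 + W$
$p{\left(J \right)} = \frac{7}{J}$
$t = \frac{21}{2}$ ($t = 3 \frac{7}{-4 + \left(-4 + 2 \cdot 1\right)} \left(\left(- \frac{1}{2}\right) 6\right) = 3 \frac{7}{-4 + \left(-4 + 2\right)} \left(-3\right) = 3 \frac{7}{-4 - 2} \left(-3\right) = 3 \frac{7}{-6} \left(-3\right) = 3 \cdot 7 \left(- \frac{1}{6}\right) \left(-3\right) = 3 \left(\left(- \frac{7}{6}\right) \left(-3\right)\right) = 3 \cdot \frac{7}{2} = \frac{21}{2} \approx 10.5$)
$8 \left(\frac{t}{5} + 14\right) = 8 \left(\frac{21}{2 \cdot 5} + 14\right) = 8 \left(\frac{21}{2} \cdot \frac{1}{5} + 14\right) = 8 \left(\frac{21}{10} + 14\right) = 8 \cdot \frac{161}{10} = \frac{644}{5}$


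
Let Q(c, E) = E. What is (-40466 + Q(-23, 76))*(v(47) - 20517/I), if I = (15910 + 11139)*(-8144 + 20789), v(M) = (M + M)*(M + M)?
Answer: -8137824992848838/22802307 ≈ -3.5689e+8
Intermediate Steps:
v(M) = 4*M² (v(M) = (2*M)*(2*M) = 4*M²)
I = 342034605 (I = 27049*12645 = 342034605)
(-40466 + Q(-23, 76))*(v(47) - 20517/I) = (-40466 + 76)*(4*47² - 20517/342034605) = -40390*(4*2209 - 20517*1/342034605) = -40390*(8836 - 6839/114011535) = -40390*1007405916421/114011535 = -8137824992848838/22802307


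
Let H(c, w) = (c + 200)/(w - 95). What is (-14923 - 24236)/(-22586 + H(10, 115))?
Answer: 78318/45151 ≈ 1.7346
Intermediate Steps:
H(c, w) = (200 + c)/(-95 + w)
(-14923 - 24236)/(-22586 + H(10, 115)) = (-14923 - 24236)/(-22586 + (200 + 10)/(-95 + 115)) = -39159/(-22586 + 210/20) = -39159/(-22586 + (1/20)*210) = -39159/(-22586 + 21/2) = -39159/(-45151/2) = -39159*(-2/45151) = 78318/45151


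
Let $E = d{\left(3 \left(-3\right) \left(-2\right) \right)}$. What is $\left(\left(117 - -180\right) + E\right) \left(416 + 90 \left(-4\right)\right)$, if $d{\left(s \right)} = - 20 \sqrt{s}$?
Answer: $16632 - 3360 \sqrt{2} \approx 11880.0$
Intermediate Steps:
$E = - 60 \sqrt{2}$ ($E = - 20 \sqrt{3 \left(-3\right) \left(-2\right)} = - 20 \sqrt{\left(-9\right) \left(-2\right)} = - 20 \sqrt{18} = - 20 \cdot 3 \sqrt{2} = - 60 \sqrt{2} \approx -84.853$)
$\left(\left(117 - -180\right) + E\right) \left(416 + 90 \left(-4\right)\right) = \left(\left(117 - -180\right) - 60 \sqrt{2}\right) \left(416 + 90 \left(-4\right)\right) = \left(\left(117 + 180\right) - 60 \sqrt{2}\right) \left(416 - 360\right) = \left(297 - 60 \sqrt{2}\right) 56 = 16632 - 3360 \sqrt{2}$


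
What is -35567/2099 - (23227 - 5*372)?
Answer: -44884900/2099 ≈ -21384.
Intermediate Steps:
-35567/2099 - (23227 - 5*372) = -35567*1/2099 - (23227 - 1860) = -35567/2099 - 1*21367 = -35567/2099 - 21367 = -44884900/2099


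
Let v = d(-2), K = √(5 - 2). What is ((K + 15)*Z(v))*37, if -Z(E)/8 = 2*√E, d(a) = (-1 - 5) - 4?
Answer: 592*I*√10*(-15 - √3) ≈ -31324.0*I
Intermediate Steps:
K = √3 ≈ 1.7320
d(a) = -10 (d(a) = -6 - 4 = -10)
v = -10
Z(E) = -16*√E
((K + 15)*Z(v))*37 = ((√3 + 15)*(-16*I*√10))*37 = ((15 + √3)*(-16*I*√10))*37 = -16*I*√10*(15 + √3)*37 = -592*I*√10*(15 + √3)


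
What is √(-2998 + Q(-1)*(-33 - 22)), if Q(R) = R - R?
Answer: I*√2998 ≈ 54.754*I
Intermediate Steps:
Q(R) = 0
√(-2998 + Q(-1)*(-33 - 22)) = √(-2998 + 0*(-33 - 22)) = √(-2998 + 0*(-55)) = √(-2998 + 0) = √(-2998) = I*√2998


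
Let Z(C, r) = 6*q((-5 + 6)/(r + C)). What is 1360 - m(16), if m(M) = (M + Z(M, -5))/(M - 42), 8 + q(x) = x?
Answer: 194307/143 ≈ 1358.8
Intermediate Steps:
q(x) = -8 + x
Z(C, r) = -48 + 6/(C + r) (Z(C, r) = 6*(-8 + (-5 + 6)/(r + C)) = 6*(-8 + 1/(C + r)) = -48 + 6/(C + r))
m(M) = (M + 6*(41 - 8*M)/(-5 + M))/(-42 + M) (m(M) = (M + 6*(1 - 8*M - 8*(-5))/(M - 5))/(M - 42) = (M + 6*(1 - 8*M + 40)/(-5 + M))/(-42 + M) = (M + 6*(41 - 8*M)/(-5 + M))/(-42 + M))
1360 - m(16) = 1360 - (246 - 48*16 + 16*(-5 + 16))/((-42 + 16)*(-5 + 16)) = 1360 - (246 - 768 + 16*11)/((-26)*11) = 1360 - (-1)*(246 - 768 + 176)/(26*11) = 1360 - (-1)*(-346)/(26*11) = 1360 - 1*173/143 = 1360 - 173/143 = 194307/143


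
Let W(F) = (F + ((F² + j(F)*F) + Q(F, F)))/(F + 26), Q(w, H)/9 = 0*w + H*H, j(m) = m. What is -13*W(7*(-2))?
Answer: -4641/2 ≈ -2320.5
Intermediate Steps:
Q(w, H) = 9*H² (Q(w, H) = 9*(0*w + H*H) = 9*(0 + H²) = 9*H²)
W(F) = (F + 11*F²)/(26 + F) (W(F) = (F + ((F² + F*F) + 9*F²))/(F + 26) = (F + ((F² + F²) + 9*F²))/(26 + F) = (F + (2*F² + 9*F²))/(26 + F) = (F + 11*F²)/(26 + F))
-13*W(7*(-2)) = -13*7*(-2)*(1 + 11*(7*(-2)))/(26 + 7*(-2)) = -(-182)*(1 + 11*(-14))/(26 - 14) = -(-182)*(1 - 154)/12 = -(-182)*(-153)/12 = -13*357/2 = -4641/2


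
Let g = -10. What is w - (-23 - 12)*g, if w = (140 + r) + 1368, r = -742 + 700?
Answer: 1116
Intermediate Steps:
r = -42
w = 1466 (w = (140 - 42) + 1368 = 98 + 1368 = 1466)
w - (-23 - 12)*g = 1466 - (-23 - 12)*(-10) = 1466 - (-35)*(-10) = 1466 - 1*350 = 1466 - 350 = 1116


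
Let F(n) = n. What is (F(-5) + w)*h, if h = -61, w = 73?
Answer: -4148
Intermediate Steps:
(F(-5) + w)*h = (-5 + 73)*(-61) = 68*(-61) = -4148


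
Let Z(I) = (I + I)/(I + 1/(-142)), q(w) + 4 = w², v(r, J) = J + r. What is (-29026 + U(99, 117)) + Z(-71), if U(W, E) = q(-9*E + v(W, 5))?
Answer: 8788070557/10083 ≈ 8.7157e+5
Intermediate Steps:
q(w) = -4 + w²
U(W, E) = -4 + (5 + W - 9*E)² (U(W, E) = -4 + (-9*E + (5 + W))² = -4 + (5 + W - 9*E)²)
Z(I) = 2*I/(-1/142 + I) (Z(I) = (2*I)/(I - 1/142) = (2*I)/(-1/142 + I) = 2*I/(-1/142 + I))
(-29026 + U(99, 117)) + Z(-71) = (-29026 + (-4 + (5 + 99 - 9*117)²)) + 284*(-71)/(-1 + 142*(-71)) = (-29026 + (-4 + (5 + 99 - 1053)²)) + 284*(-71)/(-1 - 10082) = (-29026 + (-4 + (-949)²)) + 284*(-71)/(-10083) = (-29026 + (-4 + 900601)) + 284*(-71)*(-1/10083) = (-29026 + 900597) + 20164/10083 = 871571 + 20164/10083 = 8788070557/10083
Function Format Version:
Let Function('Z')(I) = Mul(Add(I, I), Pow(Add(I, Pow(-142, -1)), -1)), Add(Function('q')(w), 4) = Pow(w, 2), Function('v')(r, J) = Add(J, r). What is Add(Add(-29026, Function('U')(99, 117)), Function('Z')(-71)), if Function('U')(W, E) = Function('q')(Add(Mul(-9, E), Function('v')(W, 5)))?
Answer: Rational(8788070557, 10083) ≈ 8.7157e+5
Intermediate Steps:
Function('q')(w) = Add(-4, Pow(w, 2))
Function('U')(W, E) = Add(-4, Pow(Add(5, W, Mul(-9, E)), 2)) (Function('U')(W, E) = Add(-4, Pow(Add(Mul(-9, E), Add(5, W)), 2)) = Add(-4, Pow(Add(5, W, Mul(-9, E)), 2)))
Function('Z')(I) = Mul(2, I, Pow(Add(Rational(-1, 142), I), -1)) (Function('Z')(I) = Mul(Mul(2, I), Pow(Add(I, Rational(-1, 142)), -1)) = Mul(Mul(2, I), Pow(Add(Rational(-1, 142), I), -1)) = Mul(2, I, Pow(Add(Rational(-1, 142), I), -1)))
Add(Add(-29026, Function('U')(99, 117)), Function('Z')(-71)) = Add(Add(-29026, Add(-4, Pow(Add(5, 99, Mul(-9, 117)), 2))), Mul(284, -71, Pow(Add(-1, Mul(142, -71)), -1))) = Add(Add(-29026, Add(-4, Pow(Add(5, 99, -1053), 2))), Mul(284, -71, Pow(Add(-1, -10082), -1))) = Add(Add(-29026, Add(-4, Pow(-949, 2))), Mul(284, -71, Pow(-10083, -1))) = Add(Add(-29026, Add(-4, 900601)), Mul(284, -71, Rational(-1, 10083))) = Add(Add(-29026, 900597), Rational(20164, 10083)) = Add(871571, Rational(20164, 10083)) = Rational(8788070557, 10083)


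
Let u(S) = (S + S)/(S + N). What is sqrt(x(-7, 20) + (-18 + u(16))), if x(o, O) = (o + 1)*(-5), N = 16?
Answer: sqrt(13) ≈ 3.6056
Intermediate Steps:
u(S) = 2*S/(16 + S) (u(S) = (S + S)/(S + 16) = (2*S)/(16 + S) = 2*S/(16 + S))
x(o, O) = -5 - 5*o (x(o, O) = (1 + o)*(-5) = -5 - 5*o)
sqrt(x(-7, 20) + (-18 + u(16))) = sqrt((-5 - 5*(-7)) + (-18 + 2*16/(16 + 16))) = sqrt((-5 + 35) + (-18 + 2*16/32)) = sqrt(30 + (-18 + 2*16*(1/32))) = sqrt(30 + (-18 + 1)) = sqrt(30 - 17) = sqrt(13)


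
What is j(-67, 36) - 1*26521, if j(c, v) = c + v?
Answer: -26552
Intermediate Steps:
j(-67, 36) - 1*26521 = (-67 + 36) - 1*26521 = -31 - 26521 = -26552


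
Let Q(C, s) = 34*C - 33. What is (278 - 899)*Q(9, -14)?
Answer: -169533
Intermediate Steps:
Q(C, s) = -33 + 34*C
(278 - 899)*Q(9, -14) = (278 - 899)*(-33 + 34*9) = -621*(-33 + 306) = -621*273 = -169533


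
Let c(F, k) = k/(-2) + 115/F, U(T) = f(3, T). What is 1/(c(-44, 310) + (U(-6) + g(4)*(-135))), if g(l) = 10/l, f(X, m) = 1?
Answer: -44/21741 ≈ -0.0020238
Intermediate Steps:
U(T) = 1
c(F, k) = 115/F - k/2 (c(F, k) = k*(-½) + 115/F = -k/2 + 115/F = 115/F - k/2)
1/(c(-44, 310) + (U(-6) + g(4)*(-135))) = 1/((115/(-44) - ½*310) + (1 + (10/4)*(-135))) = 1/((115*(-1/44) - 155) + (1 + (10*(¼))*(-135))) = 1/((-115/44 - 155) + (1 + (5/2)*(-135))) = 1/(-6935/44 + (1 - 675/2)) = 1/(-6935/44 - 673/2) = 1/(-21741/44) = -44/21741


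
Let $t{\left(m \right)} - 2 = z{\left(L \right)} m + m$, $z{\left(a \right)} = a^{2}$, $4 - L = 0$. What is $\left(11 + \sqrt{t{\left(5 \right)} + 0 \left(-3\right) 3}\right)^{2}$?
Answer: $\left(11 + \sqrt{87}\right)^{2} \approx 413.2$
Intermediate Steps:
$L = 4$ ($L = 4 - 0 = 4 + 0 = 4$)
$t{\left(m \right)} = 2 + 17 m$ ($t{\left(m \right)} = 2 + \left(4^{2} m + m\right) = 2 + \left(16 m + m\right) = 2 + 17 m$)
$\left(11 + \sqrt{t{\left(5 \right)} + 0 \left(-3\right) 3}\right)^{2} = \left(11 + \sqrt{\left(2 + 17 \cdot 5\right) + 0 \left(-3\right) 3}\right)^{2} = \left(11 + \sqrt{\left(2 + 85\right) + 0 \cdot 3}\right)^{2} = \left(11 + \sqrt{87 + 0}\right)^{2} = \left(11 + \sqrt{87}\right)^{2}$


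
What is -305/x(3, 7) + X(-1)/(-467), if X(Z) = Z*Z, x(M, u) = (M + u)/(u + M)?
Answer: -142436/467 ≈ -305.00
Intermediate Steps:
x(M, u) = 1 (x(M, u) = (M + u)/(M + u) = 1)
X(Z) = Z²
-305/x(3, 7) + X(-1)/(-467) = -305/1 + (-1)²/(-467) = -305*1 + 1*(-1/467) = -305 - 1/467 = -142436/467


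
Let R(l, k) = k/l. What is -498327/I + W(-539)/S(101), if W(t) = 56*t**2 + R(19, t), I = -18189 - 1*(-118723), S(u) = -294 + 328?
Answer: 10627949847/22211 ≈ 4.7850e+5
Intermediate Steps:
S(u) = 34
I = 100534 (I = -18189 + 118723 = 100534)
W(t) = 56*t**2 + t/19
-498327/I + W(-539)/S(101) = -498327/100534 + ((1/19)*(-539)*(1 + 1064*(-539)))/34 = -498327*1/100534 + ((1/19)*(-539)*(1 - 573496))*(1/34) = -11589/2338 + ((1/19)*(-539)*(-573495))*(1/34) = -11589/2338 + (309113805/19)*(1/34) = -11589/2338 + 18183165/38 = 10627949847/22211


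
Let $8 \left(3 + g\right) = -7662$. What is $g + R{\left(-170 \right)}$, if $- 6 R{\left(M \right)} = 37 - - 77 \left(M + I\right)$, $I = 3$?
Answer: $\frac{4705}{4} \approx 1176.3$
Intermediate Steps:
$g = - \frac{3843}{4}$ ($g = -3 + \frac{1}{8} \left(-7662\right) = -3 - \frac{3831}{4} = - \frac{3843}{4} \approx -960.75$)
$R{\left(M \right)} = - \frac{134}{3} - \frac{77 M}{6}$ ($R{\left(M \right)} = - \frac{37 - - 77 \left(M + 3\right)}{6} = - \frac{37 - - 77 \left(3 + M\right)}{6} = - \frac{37 - \left(-231 - 77 M\right)}{6} = - \frac{37 + \left(231 + 77 M\right)}{6} = - \frac{268 + 77 M}{6} = - \frac{134}{3} - \frac{77 M}{6}$)
$g + R{\left(-170 \right)} = - \frac{3843}{4} - -2137 = - \frac{3843}{4} + \left(- \frac{134}{3} + \frac{6545}{3}\right) = - \frac{3843}{4} + 2137 = \frac{4705}{4}$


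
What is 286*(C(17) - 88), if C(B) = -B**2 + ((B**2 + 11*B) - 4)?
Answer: 27170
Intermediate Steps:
C(B) = -4 + 11*B (C(B) = -B**2 + (-4 + B**2 + 11*B) = -4 + 11*B)
286*(C(17) - 88) = 286*((-4 + 11*17) - 88) = 286*((-4 + 187) - 88) = 286*(183 - 88) = 286*95 = 27170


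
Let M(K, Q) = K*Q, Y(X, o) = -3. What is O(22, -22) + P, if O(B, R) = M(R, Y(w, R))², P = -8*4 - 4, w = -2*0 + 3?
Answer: 4320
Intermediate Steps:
w = 3 (w = 0 + 3 = 3)
P = -36 (P = -32 - 4 = -36)
O(B, R) = 9*R² (O(B, R) = (R*(-3))² = (-3*R)² = 9*R²)
O(22, -22) + P = 9*(-22)² - 36 = 9*484 - 36 = 4356 - 36 = 4320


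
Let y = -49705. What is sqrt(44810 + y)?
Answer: I*sqrt(4895) ≈ 69.964*I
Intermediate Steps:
sqrt(44810 + y) = sqrt(44810 - 49705) = sqrt(-4895) = I*sqrt(4895)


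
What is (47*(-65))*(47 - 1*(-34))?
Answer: -247455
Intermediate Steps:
(47*(-65))*(47 - 1*(-34)) = -3055*(47 + 34) = -3055*81 = -247455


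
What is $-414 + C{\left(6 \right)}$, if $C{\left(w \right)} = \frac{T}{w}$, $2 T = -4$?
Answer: $- \frac{1243}{3} \approx -414.33$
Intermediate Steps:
$T = -2$ ($T = \frac{1}{2} \left(-4\right) = -2$)
$C{\left(w \right)} = - \frac{2}{w}$
$-414 + C{\left(6 \right)} = -414 - \frac{2}{6} = -414 - \frac{1}{3} = - \frac{1243}{3}$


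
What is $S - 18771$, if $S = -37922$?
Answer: $-56693$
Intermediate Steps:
$S - 18771 = -37922 - 18771 = -56693$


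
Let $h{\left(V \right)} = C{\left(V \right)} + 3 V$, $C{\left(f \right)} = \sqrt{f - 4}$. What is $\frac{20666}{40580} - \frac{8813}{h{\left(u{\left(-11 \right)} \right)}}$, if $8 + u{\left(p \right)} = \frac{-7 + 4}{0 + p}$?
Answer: $\frac{11958685731}{32098780} + \frac{13849 i \sqrt{1419}}{9492} \approx 372.56 + 54.961 i$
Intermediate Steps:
$C{\left(f \right)} = \sqrt{-4 + f}$
$u{\left(p \right)} = -8 - \frac{3}{p}$ ($u{\left(p \right)} = -8 + \frac{-7 + 4}{0 + p} = -8 - \frac{3}{p}$)
$h{\left(V \right)} = \sqrt{-4 + V} + 3 V$
$\frac{20666}{40580} - \frac{8813}{h{\left(u{\left(-11 \right)} \right)}} = \frac{20666}{40580} - \frac{8813}{\sqrt{-4 - \left(8 + \frac{3}{-11}\right)} + 3 \left(-8 - \frac{3}{-11}\right)} = 20666 \cdot \frac{1}{40580} - \frac{8813}{\sqrt{-4 - \frac{85}{11}} + 3 \left(-8 - - \frac{3}{11}\right)} = \frac{10333}{20290} - \frac{8813}{\sqrt{-4 + \left(-8 + \frac{3}{11}\right)} + 3 \left(-8 + \frac{3}{11}\right)} = \frac{10333}{20290} - \frac{8813}{\sqrt{-4 - \frac{85}{11}} + 3 \left(- \frac{85}{11}\right)} = \frac{10333}{20290} - \frac{8813}{\sqrt{- \frac{129}{11}} - \frac{255}{11}} = \frac{10333}{20290} - \frac{8813}{\frac{i \sqrt{1419}}{11} - \frac{255}{11}} = \frac{10333}{20290} - \frac{8813}{- \frac{255}{11} + \frac{i \sqrt{1419}}{11}}$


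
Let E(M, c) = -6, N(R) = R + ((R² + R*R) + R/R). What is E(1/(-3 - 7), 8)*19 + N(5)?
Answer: -58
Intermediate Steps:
N(R) = 1 + R + 2*R² (N(R) = R + ((R² + R²) + 1) = R + (2*R² + 1) = R + (1 + 2*R²) = 1 + R + 2*R²)
E(1/(-3 - 7), 8)*19 + N(5) = -6*19 + (1 + 5 + 2*5²) = -114 + (1 + 5 + 2*25) = -114 + (1 + 5 + 50) = -114 + 56 = -58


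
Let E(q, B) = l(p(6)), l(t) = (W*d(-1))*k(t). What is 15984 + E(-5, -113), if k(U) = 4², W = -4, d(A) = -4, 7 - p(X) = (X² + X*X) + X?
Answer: 16240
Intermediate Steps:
p(X) = 7 - X - 2*X² (p(X) = 7 - ((X² + X*X) + X) = 7 - ((X² + X²) + X) = 7 - (2*X² + X) = 7 - (X + 2*X²) = 7 + (-X - 2*X²) = 7 - X - 2*X²)
k(U) = 16
l(t) = 256 (l(t) = -4*(-4)*16 = 16*16 = 256)
E(q, B) = 256
15984 + E(-5, -113) = 15984 + 256 = 16240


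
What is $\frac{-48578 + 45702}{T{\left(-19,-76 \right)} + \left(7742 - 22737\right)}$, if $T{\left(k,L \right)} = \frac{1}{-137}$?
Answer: $\frac{98503}{513579} \approx 0.1918$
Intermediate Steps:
$T{\left(k,L \right)} = - \frac{1}{137}$
$\frac{-48578 + 45702}{T{\left(-19,-76 \right)} + \left(7742 - 22737\right)} = \frac{-48578 + 45702}{- \frac{1}{137} + \left(7742 - 22737\right)} = - \frac{2876}{- \frac{1}{137} - 14995} = - \frac{2876}{- \frac{2054316}{137}} = \left(-2876\right) \left(- \frac{137}{2054316}\right) = \frac{98503}{513579}$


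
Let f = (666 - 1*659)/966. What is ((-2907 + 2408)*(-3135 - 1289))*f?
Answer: 1103788/69 ≈ 15997.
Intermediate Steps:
f = 1/138 (f = (666 - 659)*(1/966) = 7*(1/966) = 1/138 ≈ 0.0072464)
((-2907 + 2408)*(-3135 - 1289))*f = ((-2907 + 2408)*(-3135 - 1289))*(1/138) = -499*(-4424)*(1/138) = 2207576*(1/138) = 1103788/69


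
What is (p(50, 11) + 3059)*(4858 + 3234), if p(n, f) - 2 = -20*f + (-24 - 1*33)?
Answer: 22528128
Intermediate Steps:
p(n, f) = -55 - 20*f (p(n, f) = 2 + (-20*f + (-24 - 1*33)) = 2 + (-20*f + (-24 - 33)) = 2 + (-20*f - 57) = 2 + (-57 - 20*f) = -55 - 20*f)
(p(50, 11) + 3059)*(4858 + 3234) = ((-55 - 20*11) + 3059)*(4858 + 3234) = ((-55 - 220) + 3059)*8092 = (-275 + 3059)*8092 = 2784*8092 = 22528128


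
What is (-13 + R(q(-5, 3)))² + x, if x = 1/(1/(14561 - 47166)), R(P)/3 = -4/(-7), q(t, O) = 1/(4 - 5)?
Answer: -1591404/49 ≈ -32478.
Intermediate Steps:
q(t, O) = -1 (q(t, O) = 1/(-1) = -1)
R(P) = 12/7 (R(P) = 3*(-4/(-7)) = 3*(-4*(-⅐)) = 3*(4/7) = 12/7)
x = -32605 (x = 1/(1/(-32605)) = 1/(-1/32605) = -32605)
(-13 + R(q(-5, 3)))² + x = (-13 + 12/7)² - 32605 = (-79/7)² - 32605 = 6241/49 - 32605 = -1591404/49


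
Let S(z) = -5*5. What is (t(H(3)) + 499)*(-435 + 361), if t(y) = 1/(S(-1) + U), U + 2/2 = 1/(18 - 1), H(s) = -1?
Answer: -16283108/441 ≈ -36923.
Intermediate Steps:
S(z) = -25
U = -16/17 (U = -1 + 1/(18 - 1) = -1 + 1/17 = -16/17 ≈ -0.94118)
t(y) = -17/441 (t(y) = 1/(-25 - 16/17) = 1/(-441/17) = -17/441)
(t(H(3)) + 499)*(-435 + 361) = (-17/441 + 499)*(-435 + 361) = (220042/441)*(-74) = -16283108/441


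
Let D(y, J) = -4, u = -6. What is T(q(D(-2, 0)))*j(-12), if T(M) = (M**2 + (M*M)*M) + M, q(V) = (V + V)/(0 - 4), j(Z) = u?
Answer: -84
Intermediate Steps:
j(Z) = -6
q(V) = -V/2 (q(V) = (2*V)/(-4) = (2*V)*(-1/4) = -V/2)
T(M) = M + M**2 + M**3 (T(M) = (M**2 + M**2*M) + M = (M**2 + M**3) + M = M + M**2 + M**3)
T(q(D(-2, 0)))*j(-12) = ((-1/2*(-4))*(1 - 1/2*(-4) + (-1/2*(-4))**2))*(-6) = (2*(1 + 2 + 2**2))*(-6) = (2*(1 + 2 + 4))*(-6) = (2*7)*(-6) = 14*(-6) = -84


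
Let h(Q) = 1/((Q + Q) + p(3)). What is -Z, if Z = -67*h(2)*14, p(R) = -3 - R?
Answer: -469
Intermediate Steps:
h(Q) = 1/(-6 + 2*Q) (h(Q) = 1/((Q + Q) + (-3 - 1*3)) = 1/(2*Q + (-3 - 3)) = 1/(2*Q - 6) = 1/(-6 + 2*Q))
Z = 469 (Z = -67/(2*(-3 + 2))*14 = -67/(2*(-1))*14 = -67*(-1)/2*14 = -67*(-1/2)*14 = (67/2)*14 = 469)
-Z = -1*469 = -469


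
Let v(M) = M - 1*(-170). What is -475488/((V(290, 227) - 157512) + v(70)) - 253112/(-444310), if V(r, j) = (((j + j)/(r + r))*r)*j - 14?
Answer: 119016219532/23494446335 ≈ 5.0657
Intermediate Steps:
V(r, j) = -14 + j² (V(r, j) = (((2*j)/((2*r)))*r)*j - 14 = (((2*j)*(1/(2*r)))*r)*j - 14 = ((j/r)*r)*j - 14 = j*j - 14 = j² - 14 = -14 + j²)
v(M) = 170 + M (v(M) = M + 170 = 170 + M)
-475488/((V(290, 227) - 157512) + v(70)) - 253112/(-444310) = -475488/(((-14 + 227²) - 157512) + (170 + 70)) - 253112/(-444310) = -475488/(((-14 + 51529) - 157512) + 240) - 253112*(-1/444310) = -475488/((51515 - 157512) + 240) + 126556/222155 = -475488/(-105997 + 240) + 126556/222155 = -475488/(-105757) + 126556/222155 = -475488*(-1/105757) + 126556/222155 = 475488/105757 + 126556/222155 = 119016219532/23494446335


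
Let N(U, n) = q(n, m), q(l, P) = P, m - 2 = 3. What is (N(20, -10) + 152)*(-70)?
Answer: -10990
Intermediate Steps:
m = 5 (m = 2 + 3 = 5)
N(U, n) = 5
(N(20, -10) + 152)*(-70) = (5 + 152)*(-70) = 157*(-70) = -10990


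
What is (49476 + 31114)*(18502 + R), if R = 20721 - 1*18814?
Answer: 1644761310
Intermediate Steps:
R = 1907 (R = 20721 - 18814 = 1907)
(49476 + 31114)*(18502 + R) = (49476 + 31114)*(18502 + 1907) = 80590*20409 = 1644761310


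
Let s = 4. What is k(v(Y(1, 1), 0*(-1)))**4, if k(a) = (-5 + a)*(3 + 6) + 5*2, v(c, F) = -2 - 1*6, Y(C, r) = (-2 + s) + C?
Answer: 131079601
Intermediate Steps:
Y(C, r) = 2 + C (Y(C, r) = (-2 + 4) + C = 2 + C)
v(c, F) = -8 (v(c, F) = -2 - 6 = -8)
k(a) = -35 + 9*a (k(a) = (-5 + a)*9 + 10 = (-45 + 9*a) + 10 = -35 + 9*a)
k(v(Y(1, 1), 0*(-1)))**4 = (-35 + 9*(-8))**4 = (-35 - 72)**4 = (-107)**4 = 131079601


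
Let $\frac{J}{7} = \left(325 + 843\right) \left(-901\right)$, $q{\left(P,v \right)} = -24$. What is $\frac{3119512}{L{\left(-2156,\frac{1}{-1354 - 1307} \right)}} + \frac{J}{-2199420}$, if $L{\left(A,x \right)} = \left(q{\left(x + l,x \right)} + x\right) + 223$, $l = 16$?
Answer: $\frac{2282666679986416}{145584558495} \approx 15679.0$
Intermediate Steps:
$L{\left(A,x \right)} = 199 + x$ ($L{\left(A,x \right)} = \left(-24 + x\right) + 223 = 199 + x$)
$J = -7366576$ ($J = 7 \left(325 + 843\right) \left(-901\right) = 7 \cdot 1168 \left(-901\right) = 7 \left(-1052368\right) = -7366576$)
$\frac{3119512}{L{\left(-2156,\frac{1}{-1354 - 1307} \right)}} + \frac{J}{-2199420} = \frac{3119512}{199 + \frac{1}{-1354 - 1307}} - \frac{7366576}{-2199420} = \frac{3119512}{199 + \frac{1}{-2661}} - - \frac{1841644}{549855} = \frac{3119512}{199 - \frac{1}{2661}} + \frac{1841644}{549855} = \frac{3119512}{\frac{529538}{2661}} + \frac{1841644}{549855} = 3119512 \cdot \frac{2661}{529538} + \frac{1841644}{549855} = \frac{4150510716}{264769} + \frac{1841644}{549855} = \frac{2282666679986416}{145584558495}$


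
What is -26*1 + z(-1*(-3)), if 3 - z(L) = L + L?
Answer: -29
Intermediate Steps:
z(L) = 3 - 2*L (z(L) = 3 - (L + L) = 3 - 2*L)
-26*1 + z(-1*(-3)) = -26*1 + (3 - (-2)*(-3)) = -26 + (3 - 2*3) = -26 + (3 - 6) = -26 - 3 = -29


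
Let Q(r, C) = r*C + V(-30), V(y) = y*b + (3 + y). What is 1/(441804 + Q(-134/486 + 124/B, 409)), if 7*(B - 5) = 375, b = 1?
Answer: 49815/22043143148 ≈ 2.2599e-6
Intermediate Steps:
B = 410/7 (B = 5 + (⅐)*375 = 5 + 375/7 = 410/7 ≈ 58.571)
V(y) = 3 + 2*y (V(y) = y*1 + (3 + y) = y + (3 + y) = 3 + 2*y)
Q(r, C) = -57 + C*r (Q(r, C) = r*C + (3 + 2*(-30)) = C*r + (3 - 60) = C*r - 57 = -57 + C*r)
1/(441804 + Q(-134/486 + 124/B, 409)) = 1/(441804 + (-57 + 409*(-134/486 + 124/(410/7)))) = 1/(441804 + (-57 + 409*(-134*1/486 + 124*(7/410)))) = 1/(441804 + (-57 + 409*(-67/243 + 434/205))) = 1/(441804 + (-57 + 409*(91727/49815))) = 1/(441804 + (-57 + 37516343/49815)) = 1/(441804 + 34676888/49815) = 1/(22043143148/49815) = 49815/22043143148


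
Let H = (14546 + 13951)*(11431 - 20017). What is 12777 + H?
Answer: -244662465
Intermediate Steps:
H = -244675242 (H = 28497*(-8586) = -244675242)
12777 + H = 12777 - 244675242 = -244662465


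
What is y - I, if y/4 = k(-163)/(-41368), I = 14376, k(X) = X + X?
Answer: -74338133/5171 ≈ -14376.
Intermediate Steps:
k(X) = 2*X
y = 163/5171 (y = 4*((2*(-163))/(-41368)) = 4*(-326*(-1/41368)) = 4*(163/20684) = 163/5171 ≈ 0.031522)
y - I = 163/5171 - 1*14376 = 163/5171 - 14376 = -74338133/5171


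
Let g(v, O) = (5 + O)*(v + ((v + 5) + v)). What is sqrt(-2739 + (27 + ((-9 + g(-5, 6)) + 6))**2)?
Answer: sqrt(4657) ≈ 68.242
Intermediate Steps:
g(v, O) = (5 + O)*(5 + 3*v) (g(v, O) = (5 + O)*(v + ((5 + v) + v)) = (5 + O)*(v + (5 + 2*v)) = (5 + O)*(5 + 3*v))
sqrt(-2739 + (27 + ((-9 + g(-5, 6)) + 6))**2) = sqrt(-2739 + (27 + ((-9 + (25 + 5*6 + 15*(-5) + 3*6*(-5))) + 6))**2) = sqrt(-2739 + (27 + ((-9 + (25 + 30 - 75 - 90)) + 6))**2) = sqrt(-2739 + (27 + ((-9 - 110) + 6))**2) = sqrt(-2739 + (27 + (-119 + 6))**2) = sqrt(-2739 + (27 - 113)**2) = sqrt(-2739 + (-86)**2) = sqrt(-2739 + 7396) = sqrt(4657)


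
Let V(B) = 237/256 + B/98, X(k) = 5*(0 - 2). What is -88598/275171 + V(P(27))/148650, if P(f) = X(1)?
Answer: -165202799486857/513101897817600 ≈ -0.32197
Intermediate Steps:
X(k) = -10 (X(k) = 5*(-2) = -10)
P(f) = -10
V(B) = 237/256 + B/98 (V(B) = 237*(1/256) + B*(1/98) = 237/256 + B/98)
-88598/275171 + V(P(27))/148650 = -88598/275171 + (237/256 + (1/98)*(-10))/148650 = -88598*1/275171 + (237/256 - 5/49)*(1/148650) = -88598/275171 + (10333/12544)*(1/148650) = -88598/275171 + 10333/1864665600 = -165202799486857/513101897817600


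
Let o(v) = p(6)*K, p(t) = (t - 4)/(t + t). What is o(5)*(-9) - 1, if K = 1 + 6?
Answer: -23/2 ≈ -11.500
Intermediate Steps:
K = 7
p(t) = (-4 + t)/(2*t) (p(t) = (-4 + t)/((2*t)) = (-4 + t)*(1/(2*t)) = (-4 + t)/(2*t))
o(v) = 7/6 (o(v) = ((½)*(-4 + 6)/6)*7 = ((½)*(⅙)*2)*7 = (⅙)*7 = 7/6)
o(5)*(-9) - 1 = (7/6)*(-9) - 1 = -21/2 - 1 = -23/2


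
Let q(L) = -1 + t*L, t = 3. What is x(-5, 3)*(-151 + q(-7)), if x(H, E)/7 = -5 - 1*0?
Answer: 6055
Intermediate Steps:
x(H, E) = -35 (x(H, E) = 7*(-5 - 1*0) = 7*(-5 + 0) = 7*(-5) = -35)
q(L) = -1 + 3*L
x(-5, 3)*(-151 + q(-7)) = -35*(-151 + (-1 + 3*(-7))) = -35*(-151 + (-1 - 21)) = -35*(-151 - 22) = -35*(-173) = 6055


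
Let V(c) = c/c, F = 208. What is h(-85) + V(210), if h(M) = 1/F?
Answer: 209/208 ≈ 1.0048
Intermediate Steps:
h(M) = 1/208
V(c) = 1
h(-85) + V(210) = 1/208 + 1 = 209/208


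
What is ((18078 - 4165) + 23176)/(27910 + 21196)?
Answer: 37089/49106 ≈ 0.75528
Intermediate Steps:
((18078 - 4165) + 23176)/(27910 + 21196) = (13913 + 23176)/49106 = 37089*(1/49106) = 37089/49106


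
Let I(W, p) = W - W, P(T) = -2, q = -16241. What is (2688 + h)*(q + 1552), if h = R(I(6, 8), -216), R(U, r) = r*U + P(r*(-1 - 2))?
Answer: -39454654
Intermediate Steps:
I(W, p) = 0
R(U, r) = -2 + U*r (R(U, r) = r*U - 2 = U*r - 2 = -2 + U*r)
h = -2 (h = -2 + 0*(-216) = -2 + 0 = -2)
(2688 + h)*(q + 1552) = (2688 - 2)*(-16241 + 1552) = 2686*(-14689) = -39454654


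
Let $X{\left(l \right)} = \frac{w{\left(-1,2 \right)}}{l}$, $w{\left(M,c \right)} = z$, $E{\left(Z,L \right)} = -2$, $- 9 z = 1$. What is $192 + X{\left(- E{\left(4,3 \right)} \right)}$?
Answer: $\frac{3455}{18} \approx 191.94$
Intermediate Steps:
$z = - \frac{1}{9}$ ($z = \left(- \frac{1}{9}\right) 1 = - \frac{1}{9} \approx -0.11111$)
$w{\left(M,c \right)} = - \frac{1}{9}$
$X{\left(l \right)} = - \frac{1}{9 l}$
$192 + X{\left(- E{\left(4,3 \right)} \right)} = 192 - \frac{1}{9 \left(\left(-1\right) \left(-2\right)\right)} = 192 - \frac{1}{9 \cdot 2} = 192 - \frac{1}{18} = \frac{3455}{18}$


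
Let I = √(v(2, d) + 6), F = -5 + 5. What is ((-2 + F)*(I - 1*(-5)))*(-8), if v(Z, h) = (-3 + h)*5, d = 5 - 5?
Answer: 80 + 48*I ≈ 80.0 + 48.0*I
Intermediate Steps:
d = 0
F = 0
v(Z, h) = -15 + 5*h
I = 3*I (I = √((-15 + 5*0) + 6) = √((-15 + 0) + 6) = √(-15 + 6) = √(-9) = 3*I ≈ 3.0*I)
((-2 + F)*(I - 1*(-5)))*(-8) = ((-2 + 0)*(3*I - 1*(-5)))*(-8) = -2*(3*I + 5)*(-8) = -2*(5 + 3*I)*(-8) = (-10 - 6*I)*(-8) = 80 + 48*I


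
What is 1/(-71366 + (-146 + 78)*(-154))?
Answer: -1/60894 ≈ -1.6422e-5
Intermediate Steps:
1/(-71366 + (-146 + 78)*(-154)) = 1/(-71366 - 68*(-154)) = 1/(-71366 + 10472) = 1/(-60894) = -1/60894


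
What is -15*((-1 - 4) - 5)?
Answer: 150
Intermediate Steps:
-15*((-1 - 4) - 5) = -15*(-5 - 5) = -15*(-10) = 150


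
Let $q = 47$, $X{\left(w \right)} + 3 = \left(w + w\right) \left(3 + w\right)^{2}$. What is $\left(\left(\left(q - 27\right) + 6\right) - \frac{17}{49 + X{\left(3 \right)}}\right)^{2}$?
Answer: $\frac{46172025}{68644} \approx 672.63$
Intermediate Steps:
$X{\left(w \right)} = -3 + 2 w \left(3 + w\right)^{2}$ ($X{\left(w \right)} = -3 + \left(w + w\right) \left(3 + w\right)^{2} = -3 + 2 w \left(3 + w\right)^{2}$)
$\left(\left(\left(q - 27\right) + 6\right) - \frac{17}{49 + X{\left(3 \right)}}\right)^{2} = \left(\left(\left(47 - 27\right) + 6\right) - \frac{17}{49 - \left(3 - 6 \left(3 + 3\right)^{2}\right)}\right)^{2} = \left(\left(20 + 6\right) - \frac{17}{49 - \left(3 - 6 \cdot 6^{2}\right)}\right)^{2} = \left(26 - \frac{17}{49 - \left(3 - 216\right)}\right)^{2} = \left(26 - \frac{17}{49 + \left(-3 + 216\right)}\right)^{2} = \left(26 - \frac{17}{49 + 213}\right)^{2} = \left(26 - \frac{17}{262}\right)^{2} = \left(\frac{6795}{262}\right)^{2} = \frac{46172025}{68644}$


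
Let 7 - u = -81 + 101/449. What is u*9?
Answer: 354699/449 ≈ 789.98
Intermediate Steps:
u = 39411/449 (u = 7 - (-81 + 101/449) = 7 - 1*(-36268/449) = 7 + 36268/449 = 39411/449 ≈ 87.775)
u*9 = (39411/449)*9 = 354699/449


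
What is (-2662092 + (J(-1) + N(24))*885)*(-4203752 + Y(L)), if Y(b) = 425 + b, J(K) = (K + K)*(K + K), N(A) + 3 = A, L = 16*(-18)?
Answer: 11097404880705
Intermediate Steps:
L = -288
N(A) = -3 + A
J(K) = 4*K**2 (J(K) = (2*K)*(2*K) = 4*K**2)
(-2662092 + (J(-1) + N(24))*885)*(-4203752 + Y(L)) = (-2662092 + (4*(-1)**2 + (-3 + 24))*885)*(-4203752 + (425 - 288)) = (-2662092 + (4*1 + 21)*885)*(-4203752 + 137) = (-2662092 + (4 + 21)*885)*(-4203615) = (-2662092 + 25*885)*(-4203615) = (-2662092 + 22125)*(-4203615) = -2639967*(-4203615) = 11097404880705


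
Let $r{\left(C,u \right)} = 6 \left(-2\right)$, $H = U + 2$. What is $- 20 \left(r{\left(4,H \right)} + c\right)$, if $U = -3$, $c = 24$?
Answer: $-240$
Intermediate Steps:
$H = -1$ ($H = -3 + 2 = -1$)
$r{\left(C,u \right)} = -12$
$- 20 \left(r{\left(4,H \right)} + c\right) = - 20 \left(-12 + 24\right) = \left(-20\right) 12 = -240$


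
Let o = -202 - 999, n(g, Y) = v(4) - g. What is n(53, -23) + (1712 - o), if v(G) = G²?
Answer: 2876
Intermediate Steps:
n(g, Y) = 16 - g (n(g, Y) = 4² - g = 16 - g)
o = -1201
n(53, -23) + (1712 - o) = (16 - 1*53) + (1712 - 1*(-1201)) = (16 - 53) + (1712 + 1201) = -37 + 2913 = 2876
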